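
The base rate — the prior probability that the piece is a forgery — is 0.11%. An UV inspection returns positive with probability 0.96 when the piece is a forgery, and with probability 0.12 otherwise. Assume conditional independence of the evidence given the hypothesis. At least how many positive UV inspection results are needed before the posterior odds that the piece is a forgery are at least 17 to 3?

5

Prior odds = 0.0011/0.9989 = 11/9989.
Likelihood ratio of a positive result = 0.96/0.12 = 8.
Target odds = 17/3.
Need (11/9989) × 8ⁿ ≥ 17/3, i.e. 8ⁿ ≥ 169813/33.
8⁴ = 4096 falls short of 169813/33 but 8⁵ = 32768 reaches it, so n = 5.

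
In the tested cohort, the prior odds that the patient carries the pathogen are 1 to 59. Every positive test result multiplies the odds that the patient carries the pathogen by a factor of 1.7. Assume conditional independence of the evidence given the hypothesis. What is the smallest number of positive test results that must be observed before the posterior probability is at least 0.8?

11

Prior odds = 1/59.
Likelihood ratio per positive test result = 1.7.
Target posterior odds = 0.8/0.2 = 4.
Need (1/59) × 1.7ⁿ ≥ 4, i.e. 1.7ⁿ ≥ 236.
1.7¹⁰ ≈201.599 falls short of 236 but 1.7¹¹ ≈342.719 reaches it, so n = 11.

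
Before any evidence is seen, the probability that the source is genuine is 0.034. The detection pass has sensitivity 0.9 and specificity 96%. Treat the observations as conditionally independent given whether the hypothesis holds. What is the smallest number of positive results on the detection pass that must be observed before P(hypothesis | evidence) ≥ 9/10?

2

Prior odds: 0.034 ÷ 0.966 = 17/483.
False-positive rate = 1 − 0.96 = 0.04; likelihood ratio of a positive = 0.9/0.04 = 22.5.
Target posterior odds = 0.9/0.1 = 9.
Require 22.5ⁿ ≥ 9 ÷ (17/483) = 4347/17.
22.5¹ = 22.5 falls short of 4347/17 but 22.5² = 506.25 reaches it, so n = 2.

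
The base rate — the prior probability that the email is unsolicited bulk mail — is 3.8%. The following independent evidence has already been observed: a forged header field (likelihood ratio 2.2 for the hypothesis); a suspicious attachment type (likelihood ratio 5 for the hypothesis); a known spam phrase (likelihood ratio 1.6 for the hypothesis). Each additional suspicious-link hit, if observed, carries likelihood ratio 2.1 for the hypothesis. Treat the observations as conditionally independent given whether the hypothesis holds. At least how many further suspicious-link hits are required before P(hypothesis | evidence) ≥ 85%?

3

Prior odds = 0.038/0.962 = 19/481.
Combined Bayes factor of the evidence already in hand = 2.2 × 5 × 1.6 = 17.6.
Odds after that evidence = (19/481) × 17.6 = 1672/2405.
Target odds = 0.85/0.15 = 17/3.
Need 2.1ⁿ ≥ 17/3 ÷ (1672/2405) = 40885/5016.
2.1² = 4.41 falls short of 40885/5016 but 2.1³ = 9.261 reaches it, so n = 3.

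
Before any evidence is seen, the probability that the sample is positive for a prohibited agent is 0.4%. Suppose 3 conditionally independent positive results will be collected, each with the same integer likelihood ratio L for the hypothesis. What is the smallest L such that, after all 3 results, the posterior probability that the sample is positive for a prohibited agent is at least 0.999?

Prior odds = 0.004/0.996 = 1/249.
Target odds = 0.999/0.001 = 999.
Need L³ ≥ 999 ÷ (1/249) = 248751.
62³ = 238328 < 248751 ≤ 250047 = 63³, so L = 63.

63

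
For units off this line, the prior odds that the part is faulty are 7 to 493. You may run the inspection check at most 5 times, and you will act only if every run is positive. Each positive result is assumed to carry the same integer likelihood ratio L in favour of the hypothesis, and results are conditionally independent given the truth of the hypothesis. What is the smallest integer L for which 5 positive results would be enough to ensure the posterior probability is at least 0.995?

Prior odds = 7/493.
Target odds = 0.995/0.005 = 199.
Need L⁵ ≥ 199 ÷ (7/493) = 98107/7.
6⁵ = 7776 < 98107/7 ≤ 16807 = 7⁵, so L = 7.

7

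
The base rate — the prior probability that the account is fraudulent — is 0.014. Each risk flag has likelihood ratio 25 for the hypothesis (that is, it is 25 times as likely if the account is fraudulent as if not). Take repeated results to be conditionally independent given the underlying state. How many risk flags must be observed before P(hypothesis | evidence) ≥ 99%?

Prior odds = 0.014/0.986 = 7/493.
Likelihood ratio per risk flag = 25.
Target odds: 0.99 ÷ 0.01 = 99.
Require 25ⁿ ≥ 99 ÷ (7/493) = 48807/7.
25² = 625 falls short of 48807/7 but 25³ = 15625 reaches it, so n = 3.

3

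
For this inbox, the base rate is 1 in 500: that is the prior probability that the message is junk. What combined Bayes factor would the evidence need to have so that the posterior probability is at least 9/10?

4491

Prior odds = 0.002/0.998 = 1/499.
Target odds = 0.9/0.1 = 9.
Required Bayes factor = 9 ÷ (1/499) = 4491.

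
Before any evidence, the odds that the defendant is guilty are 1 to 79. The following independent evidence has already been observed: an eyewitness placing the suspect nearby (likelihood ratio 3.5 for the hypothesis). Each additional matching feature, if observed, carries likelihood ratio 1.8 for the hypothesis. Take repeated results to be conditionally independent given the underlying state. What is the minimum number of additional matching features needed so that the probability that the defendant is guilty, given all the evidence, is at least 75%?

8

Prior odds = 1/79.
Bayes factor of the evidence already in hand = 3.5.
Odds after that evidence = (1/79) × 3.5 = 7/158.
Target odds = 0.75/0.25 = 3.
Need 1.8ⁿ ≥ 3 ÷ (7/158) = 474/7.
1.8⁷ = 4782969/78125 falls short of 474/7 but 1.8⁸ = 43046721/390625 reaches it, so n = 8.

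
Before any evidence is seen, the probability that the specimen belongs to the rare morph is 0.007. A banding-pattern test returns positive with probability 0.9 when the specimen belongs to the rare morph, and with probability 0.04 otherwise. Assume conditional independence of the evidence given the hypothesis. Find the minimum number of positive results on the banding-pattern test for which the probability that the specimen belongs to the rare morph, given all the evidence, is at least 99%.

4

Prior odds: 0.007 ÷ 0.993 = 7/993.
Likelihood ratio of a positive result = 0.9/0.04 = 22.5.
Target odds: 0.99 ÷ 0.01 = 99.
Require 22.5ⁿ ≥ 99 ÷ (7/993) = 98307/7.
22.5³ = 11390.625 falls short of 98307/7 but 22.5⁴ = 256289.0625 reaches it, so n = 4.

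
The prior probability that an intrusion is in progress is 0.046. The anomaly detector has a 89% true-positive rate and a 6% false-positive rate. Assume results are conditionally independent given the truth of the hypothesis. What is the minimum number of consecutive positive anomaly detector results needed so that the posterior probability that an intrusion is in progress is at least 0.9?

2

Prior odds = 0.046/0.954 = 23/477.
Likelihood ratio of a positive result = 0.89/0.06 = 89/6.
Target posterior odds = 0.9/0.1 = 9.
Need (23/477) × (89/6)ⁿ ≥ 9, i.e. (89/6)ⁿ ≥ 4293/23.
(89/6)¹ = 89/6 falls short of 4293/23 but (89/6)² = 7921/36 reaches it, so n = 2.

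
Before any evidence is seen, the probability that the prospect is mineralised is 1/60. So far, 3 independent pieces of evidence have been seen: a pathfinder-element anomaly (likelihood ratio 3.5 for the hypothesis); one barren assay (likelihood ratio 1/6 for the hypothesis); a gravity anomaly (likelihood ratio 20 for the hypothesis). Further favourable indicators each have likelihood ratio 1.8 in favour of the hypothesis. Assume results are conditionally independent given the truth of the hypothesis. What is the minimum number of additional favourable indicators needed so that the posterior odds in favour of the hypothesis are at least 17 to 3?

Prior odds = (1/60)/(59/60) = 1/59.
Combined Bayes factor of the evidence already in hand = 3.5 × (1/6) × 20 = 35/3.
Odds after that evidence = (1/59) × 35/3 = 35/177.
Target odds = 17/3.
Need 1.8ⁿ ≥ 17/3 ÷ (35/177) = 1003/35.
1.8⁵ = 18.89568 falls short of 1003/35 but 1.8⁶ = 531441/15625 reaches it, so n = 6.

6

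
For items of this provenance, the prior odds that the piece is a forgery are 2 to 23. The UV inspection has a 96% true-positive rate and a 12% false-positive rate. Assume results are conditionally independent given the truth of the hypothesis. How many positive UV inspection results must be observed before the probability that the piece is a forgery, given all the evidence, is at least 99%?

4

Prior odds = 2/23.
Likelihood ratio of a positive result = 0.96/0.12 = 8.
Target posterior odds = 0.99/0.01 = 99.
Require 8ⁿ ≥ 99 ÷ (2/23) = 1138.5.
8³ = 512 falls short of 1138.5 but 8⁴ = 4096 reaches it, so n = 4.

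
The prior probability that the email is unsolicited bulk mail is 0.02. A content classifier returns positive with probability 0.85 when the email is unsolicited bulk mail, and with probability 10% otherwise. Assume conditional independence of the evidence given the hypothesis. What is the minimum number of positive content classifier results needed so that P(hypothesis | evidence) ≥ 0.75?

Prior odds = 0.02/0.98 = 1/49.
Likelihood ratio of a positive result = 0.85/0.1 = 8.5.
Target posterior odds = 0.75/0.25 = 3.
Need (1/49) × 8.5ⁿ ≥ 3, i.e. 8.5ⁿ ≥ 147.
8.5² = 72.25 falls short of 147 but 8.5³ = 614.125 reaches it, so n = 3.

3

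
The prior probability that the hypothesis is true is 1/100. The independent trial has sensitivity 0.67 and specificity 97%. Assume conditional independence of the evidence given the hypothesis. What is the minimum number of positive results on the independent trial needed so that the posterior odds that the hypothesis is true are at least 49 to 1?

Prior odds: 0.01 ÷ 0.99 = 1/99.
False-positive rate = 1 − 0.97 = 0.03; likelihood ratio of a positive = 0.67/0.03 = 67/3.
Target odds = 49.
Need (1/99) × (67/3)ⁿ ≥ 49, i.e. (67/3)ⁿ ≥ 4851.
(67/3)² = 4489/9 falls short of 4851 but (67/3)³ = 300763/27 reaches it, so n = 3.

3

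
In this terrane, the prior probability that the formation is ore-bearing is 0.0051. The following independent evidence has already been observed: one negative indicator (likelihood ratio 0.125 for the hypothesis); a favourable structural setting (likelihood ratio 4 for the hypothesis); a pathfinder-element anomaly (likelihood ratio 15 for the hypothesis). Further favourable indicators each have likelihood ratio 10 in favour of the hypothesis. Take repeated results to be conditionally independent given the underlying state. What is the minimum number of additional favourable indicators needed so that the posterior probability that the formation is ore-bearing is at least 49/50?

Prior odds = 0.0051/0.9949 = 51/9949.
Combined Bayes factor of the evidence already in hand = 0.125 × 4 × 15 = 7.5.
Odds after that evidence = (51/9949) × 7.5 = 765/19898.
Target odds = 0.98/0.02 = 49.
Need 10ⁿ ≥ 49 ÷ (765/19898) = 975002/765.
10³ = 1000 falls short of 975002/765 but 10⁴ = 10000 reaches it, so n = 4.

4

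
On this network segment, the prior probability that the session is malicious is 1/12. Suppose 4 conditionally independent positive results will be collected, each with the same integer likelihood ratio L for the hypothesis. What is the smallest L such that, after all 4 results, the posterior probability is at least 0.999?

Prior odds = (1/12)/(11/12) = 1/11.
Target odds = 0.999/0.001 = 999.
Need L⁴ ≥ 999 ÷ (1/11) = 10989.
10⁴ = 10000 < 10989 ≤ 14641 = 11⁴, so L = 11.

11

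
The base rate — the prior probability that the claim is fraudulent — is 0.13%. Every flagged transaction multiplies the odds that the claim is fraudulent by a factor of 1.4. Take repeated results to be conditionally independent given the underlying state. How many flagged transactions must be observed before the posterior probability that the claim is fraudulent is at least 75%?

Prior odds = 0.0013/0.9987 = 13/9987.
Likelihood ratio per flagged transaction = 1.4.
Target posterior odds = 0.75/0.25 = 3.
Require 1.4ⁿ ≥ 3 ÷ (13/9987) = 29961/13.
1.4²³ ≈2295.86 falls short of 29961/13 but 1.4²⁴ ≈3214.2 reaches it, so n = 24.

24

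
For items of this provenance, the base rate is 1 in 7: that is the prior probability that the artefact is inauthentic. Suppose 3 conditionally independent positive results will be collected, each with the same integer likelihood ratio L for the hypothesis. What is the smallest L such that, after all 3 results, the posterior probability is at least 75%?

Prior odds = (1/7)/(6/7) = 1/6.
Target odds = 0.75/0.25 = 3.
Need L³ ≥ 3 ÷ (1/6) = 18.
2³ = 8 < 18 ≤ 27 = 3³, so L = 3.

3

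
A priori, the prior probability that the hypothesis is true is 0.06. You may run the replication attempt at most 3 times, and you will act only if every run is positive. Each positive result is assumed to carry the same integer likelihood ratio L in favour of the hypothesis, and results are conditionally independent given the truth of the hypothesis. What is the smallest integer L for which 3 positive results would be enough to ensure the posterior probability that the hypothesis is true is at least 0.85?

Prior odds = 0.06/0.94 = 3/47.
Target odds = 0.85/0.15 = 17/3.
Need L³ ≥ 17/3 ÷ (3/47) = 799/9.
4³ = 64 < 799/9 ≤ 125 = 5³, so L = 5.

5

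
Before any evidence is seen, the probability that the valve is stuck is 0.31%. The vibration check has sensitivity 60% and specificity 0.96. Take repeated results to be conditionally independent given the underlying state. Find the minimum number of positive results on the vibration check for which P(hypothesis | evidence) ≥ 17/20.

3

Prior odds = 0.0031/0.9969 = 31/9969.
False-positive rate = 1 − 0.96 = 0.04; likelihood ratio of a positive = 0.6/0.04 = 15.
Target odds: 0.85 ÷ 0.15 = 17/3.
Require 15ⁿ ≥ 17/3 ÷ (31/9969) = 56491/31.
15² = 225 falls short of 56491/31 but 15³ = 3375 reaches it, so n = 3.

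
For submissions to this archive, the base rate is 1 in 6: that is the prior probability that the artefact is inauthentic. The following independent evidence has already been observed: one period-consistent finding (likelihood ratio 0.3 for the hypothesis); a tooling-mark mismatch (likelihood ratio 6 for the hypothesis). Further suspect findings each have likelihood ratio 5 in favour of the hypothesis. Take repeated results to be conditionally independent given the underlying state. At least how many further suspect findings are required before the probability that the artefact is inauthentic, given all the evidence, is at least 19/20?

3

Prior odds = (1/6)/(5/6) = 0.2.
Combined Bayes factor of the evidence already in hand = 0.3 × 6 = 1.8.
Odds after that evidence = 0.2 × 1.8 = 0.36.
Target odds = 0.95/0.05 = 19.
Need 5ⁿ ≥ 19 ÷ 0.36 = 475/9.
5² = 25 falls short of 475/9 but 5³ = 125 reaches it, so n = 3.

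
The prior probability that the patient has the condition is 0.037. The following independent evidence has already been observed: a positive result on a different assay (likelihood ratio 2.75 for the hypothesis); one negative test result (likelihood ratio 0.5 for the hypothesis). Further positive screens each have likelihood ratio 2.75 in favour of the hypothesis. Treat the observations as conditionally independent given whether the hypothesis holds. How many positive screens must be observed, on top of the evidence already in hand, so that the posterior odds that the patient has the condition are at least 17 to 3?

5

Prior odds = 0.037/0.963 = 37/963.
Combined Bayes factor of the evidence already in hand = 2.75 × 0.5 = 1.375.
Odds after that evidence = (37/963) × 1.375 = 407/7704.
Target odds = 17/3.
Need 2.75ⁿ ≥ 17/3 ÷ (407/7704) = 43656/407.
2.75⁴ = 57.19140625 falls short of 43656/407 but 2.75⁵ = 161051/1024 reaches it, so n = 5.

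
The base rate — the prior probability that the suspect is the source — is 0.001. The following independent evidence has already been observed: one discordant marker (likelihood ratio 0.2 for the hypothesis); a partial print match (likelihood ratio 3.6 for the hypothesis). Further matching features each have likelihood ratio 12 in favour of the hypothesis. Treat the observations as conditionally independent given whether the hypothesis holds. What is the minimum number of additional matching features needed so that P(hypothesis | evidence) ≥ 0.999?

6

Prior odds = 0.001/0.999 = 1/999.
Combined Bayes factor of the evidence already in hand = 0.2 × 3.6 = 0.72.
Odds after that evidence = (1/999) × 0.72 = 2/2775.
Target odds = 0.999/0.001 = 999.
Need 12ⁿ ≥ 999 ÷ (2/2775) = 1386112.5.
12⁵ = 248832 falls short of 1386112.5 but 12⁶ = 2985984 reaches it, so n = 6.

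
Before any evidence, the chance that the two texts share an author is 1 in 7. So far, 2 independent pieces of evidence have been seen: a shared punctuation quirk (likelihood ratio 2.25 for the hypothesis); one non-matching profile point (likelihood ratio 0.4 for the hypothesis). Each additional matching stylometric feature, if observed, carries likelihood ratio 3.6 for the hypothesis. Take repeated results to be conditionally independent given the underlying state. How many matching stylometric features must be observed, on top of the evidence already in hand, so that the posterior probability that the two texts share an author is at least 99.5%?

6

Prior odds = (1/7)/(6/7) = 1/6.
Combined Bayes factor of the evidence already in hand = 2.25 × 0.4 = 0.9.
Odds after that evidence = (1/6) × 0.9 = 0.15.
Target odds = 0.995/0.005 = 199.
Need 3.6ⁿ ≥ 199 ÷ 0.15 = 3980/3.
3.6⁵ = 604.66176 falls short of 3980/3 but 3.6⁶ = 34012224/15625 reaches it, so n = 6.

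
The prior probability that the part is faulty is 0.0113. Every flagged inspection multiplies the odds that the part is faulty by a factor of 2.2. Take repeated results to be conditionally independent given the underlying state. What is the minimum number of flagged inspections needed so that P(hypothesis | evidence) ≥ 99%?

12

Prior odds: 0.0113 ÷ 0.9887 = 113/9887.
Likelihood ratio per flagged inspection = 2.2.
Target odds: 0.99 ÷ 0.01 = 99.
Need (113/9887) × 2.2ⁿ ≥ 99, i.e. 2.2ⁿ ≥ 978813/113.
2.2¹¹ ≈5843.18 falls short of 978813/113 but 2.2¹² ≈12855 reaches it, so n = 12.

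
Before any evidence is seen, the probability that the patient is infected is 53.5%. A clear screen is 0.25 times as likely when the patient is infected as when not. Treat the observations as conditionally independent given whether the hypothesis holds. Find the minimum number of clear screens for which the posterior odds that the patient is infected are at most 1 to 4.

Prior odds = 0.535/0.465 = 107/93.
Likelihood ratio per clear screen = 0.25.
Target odds = 0.25.
Need (107/93) × 0.25ⁿ ≤ 0.25, i.e. 0.25ⁿ ≤ 93/428.
0.25¹ = 0.25 is still above 93/428 but 0.25² = 0.0625 is at or below it, so n = 2.

2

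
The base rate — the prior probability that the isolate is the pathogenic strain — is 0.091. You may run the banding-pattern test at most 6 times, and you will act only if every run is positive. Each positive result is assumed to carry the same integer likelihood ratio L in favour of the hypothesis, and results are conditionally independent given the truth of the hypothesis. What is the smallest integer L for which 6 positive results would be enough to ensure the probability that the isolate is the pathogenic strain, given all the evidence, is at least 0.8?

Prior odds = 0.091/0.909 = 91/909.
Target odds = 0.8/0.2 = 4.
Need L⁶ ≥ 4 ÷ (91/909) = 3636/91.
1⁶ = 1 < 3636/91 ≤ 64 = 2⁶, so L = 2.

2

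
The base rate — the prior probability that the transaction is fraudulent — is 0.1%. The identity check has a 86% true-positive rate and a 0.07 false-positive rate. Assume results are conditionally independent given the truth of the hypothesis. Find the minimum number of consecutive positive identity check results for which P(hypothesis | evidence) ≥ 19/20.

4

Prior odds = 0.001/0.999 = 1/999.
Likelihood ratio of a positive result = 0.86/0.07 = 86/7.
Target odds: 0.95 ÷ 0.05 = 19.
Need (1/999) × (86/7)ⁿ ≥ 19, i.e. (86/7)ⁿ ≥ 18981.
(86/7)³ = 636056/343 falls short of 18981 but (86/7)⁴ = 54700816/2401 reaches it, so n = 4.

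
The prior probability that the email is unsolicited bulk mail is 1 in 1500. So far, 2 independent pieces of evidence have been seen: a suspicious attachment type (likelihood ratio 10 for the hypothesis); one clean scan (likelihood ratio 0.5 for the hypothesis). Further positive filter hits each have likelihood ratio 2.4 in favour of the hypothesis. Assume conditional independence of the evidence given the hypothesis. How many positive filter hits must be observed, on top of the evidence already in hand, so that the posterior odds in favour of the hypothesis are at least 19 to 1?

10

Prior odds = (1/1500)/(1499/1500) = 1/1499.
Combined Bayes factor of the evidence already in hand = 10 × 0.5 = 5.
Odds after that evidence = (1/1499) × 5 = 5/1499.
Target odds = 19.
Need 2.4ⁿ ≥ 19 ÷ (5/1499) = 5696.2.
2.4⁹ ≈2641.81 falls short of 5696.2 but 2.4¹⁰ ≈6340.34 reaches it, so n = 10.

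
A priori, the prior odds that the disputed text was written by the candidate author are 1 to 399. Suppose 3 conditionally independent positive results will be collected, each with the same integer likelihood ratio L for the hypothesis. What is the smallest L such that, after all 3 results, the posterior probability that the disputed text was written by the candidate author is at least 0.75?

11

Prior odds = 1/399.
Target odds = 0.75/0.25 = 3.
Need L³ ≥ 3 ÷ (1/399) = 1197.
10³ = 1000 < 1197 ≤ 1331 = 11³, so L = 11.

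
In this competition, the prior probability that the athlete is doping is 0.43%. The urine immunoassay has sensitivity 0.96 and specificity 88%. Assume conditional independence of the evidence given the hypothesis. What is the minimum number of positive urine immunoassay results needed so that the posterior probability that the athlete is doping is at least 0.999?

6

Prior odds = 0.0043/0.9957 = 43/9957.
False-positive rate = 1 − 0.88 = 0.12; likelihood ratio of a positive = 0.96/0.12 = 8.
Target posterior odds = 0.999/0.001 = 999.
Require 8ⁿ ≥ 999 ÷ (43/9957) = 9947043/43.
8⁵ = 32768 falls short of 9947043/43 but 8⁶ = 262144 reaches it, so n = 6.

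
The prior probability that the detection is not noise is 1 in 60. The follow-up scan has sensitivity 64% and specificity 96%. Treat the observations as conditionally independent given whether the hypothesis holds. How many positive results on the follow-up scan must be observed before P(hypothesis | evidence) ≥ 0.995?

Prior odds: (1/60) ÷ (59/60) = 1/59.
False-positive rate = 1 − 0.96 = 0.04; likelihood ratio of a positive = 0.64/0.04 = 16.
Target odds: 0.995 ÷ 0.005 = 199.
Need (1/59) × 16ⁿ ≥ 199, i.e. 16ⁿ ≥ 11741.
16³ = 4096 falls short of 11741 but 16⁴ = 65536 reaches it, so n = 4.

4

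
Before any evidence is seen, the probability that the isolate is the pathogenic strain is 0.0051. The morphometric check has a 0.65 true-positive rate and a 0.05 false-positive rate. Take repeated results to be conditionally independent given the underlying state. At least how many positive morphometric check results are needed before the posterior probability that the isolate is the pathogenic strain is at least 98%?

4

Prior odds: 0.0051 ÷ 0.9949 = 51/9949.
Likelihood ratio of a positive result = 0.65/0.05 = 13.
Target posterior odds = 0.98/0.02 = 49.
Require 13ⁿ ≥ 49 ÷ (51/9949) = 487501/51.
13³ = 2197 falls short of 487501/51 but 13⁴ = 28561 reaches it, so n = 4.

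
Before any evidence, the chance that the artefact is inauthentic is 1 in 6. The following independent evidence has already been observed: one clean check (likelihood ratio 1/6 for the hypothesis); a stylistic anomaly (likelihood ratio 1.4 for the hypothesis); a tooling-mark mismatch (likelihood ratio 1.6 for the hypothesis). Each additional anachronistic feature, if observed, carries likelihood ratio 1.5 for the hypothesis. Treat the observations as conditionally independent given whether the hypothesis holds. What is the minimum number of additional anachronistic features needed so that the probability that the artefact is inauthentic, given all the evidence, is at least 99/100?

18

Prior odds = (1/6)/(5/6) = 0.2.
Combined Bayes factor of the evidence already in hand = (1/6) × 1.4 × 1.6 = 28/75.
Odds after that evidence = 0.2 × 28/75 = 28/375.
Target odds = 0.99/0.01 = 99.
Need 1.5ⁿ ≥ 99 ÷ (28/375) = 37125/28.
1.5¹⁷ = 129140163/131072 falls short of 37125/28 but 1.5¹⁸ = 387420489/262144 reaches it, so n = 18.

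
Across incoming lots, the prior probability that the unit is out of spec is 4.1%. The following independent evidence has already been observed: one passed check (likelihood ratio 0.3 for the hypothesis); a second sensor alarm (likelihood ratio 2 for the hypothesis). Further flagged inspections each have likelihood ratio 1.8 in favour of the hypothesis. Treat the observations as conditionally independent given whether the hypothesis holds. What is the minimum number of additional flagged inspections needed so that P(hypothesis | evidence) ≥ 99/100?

Prior odds = 0.041/0.959 = 41/959.
Combined Bayes factor of the evidence already in hand = 0.3 × 2 = 0.6.
Odds after that evidence = (41/959) × 0.6 = 123/4795.
Target odds = 0.99/0.01 = 99.
Need 1.8ⁿ ≥ 99 ÷ (123/4795) = 158235/41.
1.8¹⁴ ≈3748.13 falls short of 158235/41 but 1.8¹⁵ ≈6746.64 reaches it, so n = 15.

15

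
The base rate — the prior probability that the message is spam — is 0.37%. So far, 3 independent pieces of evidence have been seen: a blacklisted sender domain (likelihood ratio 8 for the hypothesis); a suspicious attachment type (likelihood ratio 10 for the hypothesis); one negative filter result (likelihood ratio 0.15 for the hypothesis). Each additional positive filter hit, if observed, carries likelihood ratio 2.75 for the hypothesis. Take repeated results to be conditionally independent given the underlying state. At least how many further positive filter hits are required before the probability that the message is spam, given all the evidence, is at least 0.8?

5

Prior odds = 0.0037/0.9963 = 37/9963.
Combined Bayes factor of the evidence already in hand = 8 × 10 × 0.15 = 12.
Odds after that evidence = (37/9963) × 12 = 148/3321.
Target odds = 0.8/0.2 = 4.
Need 2.75ⁿ ≥ 4 ÷ (148/3321) = 3321/37.
2.75⁴ = 57.19140625 falls short of 3321/37 but 2.75⁵ = 161051/1024 reaches it, so n = 5.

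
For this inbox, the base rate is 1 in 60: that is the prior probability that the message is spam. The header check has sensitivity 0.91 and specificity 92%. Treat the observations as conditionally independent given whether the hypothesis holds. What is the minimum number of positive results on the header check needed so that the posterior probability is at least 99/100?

4

Prior odds: (1/60) ÷ (59/60) = 1/59.
False-positive rate = 1 − 0.92 = 0.08; likelihood ratio of a positive = 0.91/0.08 = 11.375.
Target posterior odds = 0.99/0.01 = 99.
Require 11.375ⁿ ≥ 99 ÷ (1/59) = 5841.
11.375³ = 753571/512 falls short of 5841 but 11.375⁴ = 68574961/4096 reaches it, so n = 4.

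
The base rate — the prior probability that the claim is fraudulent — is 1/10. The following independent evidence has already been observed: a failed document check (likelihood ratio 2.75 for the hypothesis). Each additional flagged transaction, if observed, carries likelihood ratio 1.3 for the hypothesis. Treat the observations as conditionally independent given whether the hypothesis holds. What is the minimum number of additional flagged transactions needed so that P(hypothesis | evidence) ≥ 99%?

23

Prior odds = 0.1/0.9 = 1/9.
Bayes factor of the evidence already in hand = 2.75.
Odds after that evidence = (1/9) × 2.75 = 11/36.
Target odds = 0.99/0.01 = 99.
Need 1.3ⁿ ≥ 99 ÷ (11/36) = 324.
1.3²² ≈321.184 falls short of 324 but 1.3²³ ≈417.539 reaches it, so n = 23.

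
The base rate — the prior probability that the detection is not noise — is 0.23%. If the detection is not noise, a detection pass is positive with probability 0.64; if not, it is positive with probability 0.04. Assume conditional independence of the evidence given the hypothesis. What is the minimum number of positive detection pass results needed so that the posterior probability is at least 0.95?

Prior odds: 0.0023 ÷ 0.9977 = 23/9977.
Likelihood ratio of a positive = 0.64/0.04 = 16.
Target posterior odds = 0.95/0.05 = 19.
Require 16ⁿ ≥ 19 ÷ (23/9977) = 189563/23.
16³ = 4096 falls short of 189563/23 but 16⁴ = 65536 reaches it, so n = 4.

4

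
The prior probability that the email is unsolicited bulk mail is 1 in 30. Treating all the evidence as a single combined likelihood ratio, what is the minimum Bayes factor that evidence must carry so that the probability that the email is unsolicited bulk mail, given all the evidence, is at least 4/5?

116

Prior odds = (1/30)/(29/30) = 1/29.
Target odds = 0.8/0.2 = 4.
Required Bayes factor = 4 ÷ (1/29) = 116.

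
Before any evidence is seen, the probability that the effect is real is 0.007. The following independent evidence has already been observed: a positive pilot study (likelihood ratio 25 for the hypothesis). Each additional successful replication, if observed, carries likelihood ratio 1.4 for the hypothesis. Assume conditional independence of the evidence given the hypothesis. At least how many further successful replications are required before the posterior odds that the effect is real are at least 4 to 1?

Prior odds = 0.007/0.993 = 7/993.
Bayes factor of the evidence already in hand = 25.
Odds after that evidence = (7/993) × 25 = 175/993.
Target odds = 4.
Need 1.4ⁿ ≥ 4 ÷ (175/993) = 3972/175.
1.4⁹ = 40353607/1953125 falls short of 3972/175 but 1.4¹⁰ = 282475249/9765625 reaches it, so n = 10.

10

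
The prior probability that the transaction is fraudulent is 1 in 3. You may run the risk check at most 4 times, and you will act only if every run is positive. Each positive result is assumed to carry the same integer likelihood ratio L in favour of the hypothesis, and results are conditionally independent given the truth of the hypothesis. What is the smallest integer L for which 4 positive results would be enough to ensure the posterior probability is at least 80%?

2

Prior odds = (1/3)/(2/3) = 0.5.
Target odds = 0.8/0.2 = 4.
Need L⁴ ≥ 4 ÷ 0.5 = 8.
1⁴ = 1 < 8 ≤ 16 = 2⁴, so L = 2.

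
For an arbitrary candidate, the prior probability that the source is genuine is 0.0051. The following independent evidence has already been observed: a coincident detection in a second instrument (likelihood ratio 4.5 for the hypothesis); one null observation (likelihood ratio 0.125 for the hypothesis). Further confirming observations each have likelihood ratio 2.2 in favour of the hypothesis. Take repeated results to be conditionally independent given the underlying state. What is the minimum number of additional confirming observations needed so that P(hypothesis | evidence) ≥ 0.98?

13

Prior odds = 0.0051/0.9949 = 51/9949.
Combined Bayes factor of the evidence already in hand = 4.5 × 0.125 = 0.5625.
Odds after that evidence = (51/9949) × 0.5625 = 459/159184.
Target odds = 0.98/0.02 = 49.
Need 2.2ⁿ ≥ 49 ÷ (459/159184) = 7800016/459.
2.2¹² ≈12855 falls short of 7800016/459 but 2.2¹³ ≈28281 reaches it, so n = 13.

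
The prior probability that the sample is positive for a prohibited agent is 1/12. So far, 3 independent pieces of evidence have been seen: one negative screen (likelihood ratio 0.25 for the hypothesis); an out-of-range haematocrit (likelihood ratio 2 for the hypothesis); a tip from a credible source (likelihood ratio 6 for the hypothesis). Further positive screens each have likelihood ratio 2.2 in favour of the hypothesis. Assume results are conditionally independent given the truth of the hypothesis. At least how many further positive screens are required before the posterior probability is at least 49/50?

Prior odds = (1/12)/(11/12) = 1/11.
Combined Bayes factor of the evidence already in hand = 0.25 × 2 × 6 = 3.
Odds after that evidence = (1/11) × 3 = 3/11.
Target odds = 0.98/0.02 = 49.
Need 2.2ⁿ ≥ 49 ÷ (3/11) = 539/3.
2.2⁶ = 1771561/15625 falls short of 539/3 but 2.2⁷ = 19487171/78125 reaches it, so n = 7.

7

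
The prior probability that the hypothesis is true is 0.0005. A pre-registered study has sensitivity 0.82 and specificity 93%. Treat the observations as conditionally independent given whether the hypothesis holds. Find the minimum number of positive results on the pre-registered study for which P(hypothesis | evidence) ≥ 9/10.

4

Prior odds = 0.0005/0.9995 = 1/1999.
False-positive rate = 1 − 0.93 = 0.07; likelihood ratio of a positive = 0.82/0.07 = 82/7.
Target posterior odds = 0.9/0.1 = 9.
Need (1/1999) × (82/7)ⁿ ≥ 9, i.e. (82/7)ⁿ ≥ 17991.
(82/7)³ = 551368/343 falls short of 17991 but (82/7)⁴ = 45212176/2401 reaches it, so n = 4.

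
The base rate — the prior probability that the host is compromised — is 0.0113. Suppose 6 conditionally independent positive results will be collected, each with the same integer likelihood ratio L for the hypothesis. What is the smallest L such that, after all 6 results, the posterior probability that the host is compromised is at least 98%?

5

Prior odds = 0.0113/0.9887 = 113/9887.
Target odds = 0.98/0.02 = 49.
Need L⁶ ≥ 49 ÷ (113/9887) = 484463/113.
4⁶ = 4096 < 484463/113 ≤ 15625 = 5⁶, so L = 5.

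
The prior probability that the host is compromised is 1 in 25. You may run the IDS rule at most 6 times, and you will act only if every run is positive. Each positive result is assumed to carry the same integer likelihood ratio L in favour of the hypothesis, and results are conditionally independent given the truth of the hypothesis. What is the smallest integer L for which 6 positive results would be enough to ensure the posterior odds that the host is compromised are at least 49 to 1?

4

Prior odds = 0.04/0.96 = 1/24.
Target odds = 49.
Need L⁶ ≥ 49 ÷ (1/24) = 1176.
3⁶ = 729 < 1176 ≤ 4096 = 4⁶, so L = 4.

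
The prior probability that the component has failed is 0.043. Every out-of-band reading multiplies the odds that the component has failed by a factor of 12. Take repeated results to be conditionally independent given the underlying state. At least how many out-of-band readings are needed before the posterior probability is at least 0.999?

5

Prior odds = 0.043/0.957 = 43/957.
Likelihood ratio per out-of-band reading = 12.
Target posterior odds = 0.999/0.001 = 999.
Require 12ⁿ ≥ 999 ÷ (43/957) = 956043/43.
12⁴ = 20736 falls short of 956043/43 but 12⁵ = 248832 reaches it, so n = 5.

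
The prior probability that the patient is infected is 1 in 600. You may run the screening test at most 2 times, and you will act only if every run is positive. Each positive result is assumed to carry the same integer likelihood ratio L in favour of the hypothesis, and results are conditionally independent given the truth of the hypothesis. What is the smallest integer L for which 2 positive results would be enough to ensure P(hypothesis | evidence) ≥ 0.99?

Prior odds = (1/600)/(599/600) = 1/599.
Target odds = 0.99/0.01 = 99.
Need L² ≥ 99 ÷ (1/599) = 59301.
243² = 59049 < 59301 ≤ 59536 = 244², so L = 244.

244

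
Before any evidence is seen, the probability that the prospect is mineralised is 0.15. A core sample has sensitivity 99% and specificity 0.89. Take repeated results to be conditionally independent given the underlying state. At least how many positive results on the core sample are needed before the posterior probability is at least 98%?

Prior odds = 0.15/0.85 = 3/17.
False-positive rate = 1 − 0.89 = 0.11; likelihood ratio of a positive = 0.99/0.11 = 9.
Target posterior odds = 0.98/0.02 = 49.
Require 9ⁿ ≥ 49 ÷ (3/17) = 833/3.
9² = 81 falls short of 833/3 but 9³ = 729 reaches it, so n = 3.

3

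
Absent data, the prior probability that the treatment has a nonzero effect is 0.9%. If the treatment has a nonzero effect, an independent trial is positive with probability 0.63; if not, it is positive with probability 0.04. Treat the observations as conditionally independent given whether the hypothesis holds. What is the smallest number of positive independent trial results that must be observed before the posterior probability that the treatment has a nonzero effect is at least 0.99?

Prior odds = 0.009/0.991 = 9/991.
Likelihood ratio of a positive = 0.63/0.04 = 15.75.
Target odds: 0.99 ÷ 0.01 = 99.
Need (9/991) × 15.75ⁿ ≥ 99, i.e. 15.75ⁿ ≥ 10901.
15.75³ = 3906.984375 falls short of 10901 but 15.75⁴ = 15752961/256 reaches it, so n = 4.

4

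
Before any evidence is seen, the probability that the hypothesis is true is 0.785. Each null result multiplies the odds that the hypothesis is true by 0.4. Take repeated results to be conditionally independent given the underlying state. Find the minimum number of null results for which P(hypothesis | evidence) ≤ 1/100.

Prior odds = 0.785/0.215 = 157/43.
Likelihood ratio per null result = 0.4.
Target posterior odds = 0.01/0.99 = 1/99.
Require 0.4ⁿ ≤ 1/99 ÷ (157/43) = 43/15543.
0.4⁶ = 64/15625 is still above 43/15543 but 0.4⁷ = 128/78125 is at or below it, so n = 7.

7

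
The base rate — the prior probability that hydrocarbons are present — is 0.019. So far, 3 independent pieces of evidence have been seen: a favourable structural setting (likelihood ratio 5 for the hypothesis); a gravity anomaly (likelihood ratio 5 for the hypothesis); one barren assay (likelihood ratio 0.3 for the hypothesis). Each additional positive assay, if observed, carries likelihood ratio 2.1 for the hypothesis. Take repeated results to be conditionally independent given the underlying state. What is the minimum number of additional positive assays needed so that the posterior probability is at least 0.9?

Prior odds = 0.019/0.981 = 19/981.
Combined Bayes factor of the evidence already in hand = 5 × 5 × 0.3 = 7.5.
Odds after that evidence = (19/981) × 7.5 = 95/654.
Target odds = 0.9/0.1 = 9.
Need 2.1ⁿ ≥ 9 ÷ (95/654) = 5886/95.
2.1⁵ = 4084101/100000 falls short of 5886/95 but 2.1⁶ = 85766121/1000000 reaches it, so n = 6.

6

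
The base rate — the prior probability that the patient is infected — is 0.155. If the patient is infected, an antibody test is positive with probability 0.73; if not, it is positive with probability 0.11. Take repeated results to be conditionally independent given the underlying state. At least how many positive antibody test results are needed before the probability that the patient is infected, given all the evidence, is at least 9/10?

3

Prior odds = 0.155/0.845 = 31/169.
Likelihood ratio of a positive = 0.73/0.11 = 73/11.
Target odds: 0.9 ÷ 0.1 = 9.
Need (31/169) × (73/11)ⁿ ≥ 9, i.e. (73/11)ⁿ ≥ 1521/31.
(73/11)² = 5329/121 falls short of 1521/31 but (73/11)³ = 389017/1331 reaches it, so n = 3.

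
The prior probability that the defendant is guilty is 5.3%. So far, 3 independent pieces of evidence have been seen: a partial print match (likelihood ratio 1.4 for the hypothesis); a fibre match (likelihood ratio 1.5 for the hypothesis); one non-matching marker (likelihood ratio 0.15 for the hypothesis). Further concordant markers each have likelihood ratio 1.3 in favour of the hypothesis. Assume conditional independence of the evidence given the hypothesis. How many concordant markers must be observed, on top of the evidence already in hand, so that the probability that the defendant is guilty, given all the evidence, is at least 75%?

Prior odds = 0.053/0.947 = 53/947.
Combined Bayes factor of the evidence already in hand = 1.4 × 1.5 × 0.15 = 0.315.
Odds after that evidence = (53/947) × 0.315 = 3339/189400.
Target odds = 0.75/0.25 = 3.
Need 1.3ⁿ ≥ 3 ÷ (3339/189400) = 189400/1113.
1.3¹⁹ ≈146.192 falls short of 189400/1113 but 1.3²⁰ ≈190.05 reaches it, so n = 20.

20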